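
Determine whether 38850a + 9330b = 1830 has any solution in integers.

gcd(38850, 9330) = 30  (38850 = 4*9330 + 1530, 9330 = 6*1530 + 150, 1530 = 10*150 + 30, 150 = 5*30).
30 divides 1830, so integer solutions exist.

yes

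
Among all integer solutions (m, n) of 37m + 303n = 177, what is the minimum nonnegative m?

144

gcd(303, 37) = 1  (303 = 8·37 + 7, 37 = 5·7 + 2, 7 = 3·2 + 1, 2 = 2·1).
1 divides 177, so solutions exist.
Back-substituting, 37·(-131) + 303·(16) = 1.
Scale by 177/1 = 177: (m₀, n₀) = (-23187, 2832).
General solution: m = -23187 + 303t, n = 2832 - 37t for integer t.
m ≥ 0: smallest is -23187 mod 303 = 144 (at t = 77), with n = -17.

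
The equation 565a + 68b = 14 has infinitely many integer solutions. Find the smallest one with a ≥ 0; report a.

46

gcd(565, 68) = 1.
1 divides 14, so solutions exist.
By Bézout, 565×(13) + 68×(-108) = 1.
Scale by 14/1 = 14: (a₀, b₀) = (182, -1512).
General solution: a = 182 + 68t, b = -1512 - 565t for integer t.
a ≥ 0: smallest is 182 mod 68 = 46 (at t = -2), with b = -382.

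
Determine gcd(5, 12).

1

gcd(12, 5) = 1  (12 = 2*5 + 2, 5 = 2*2 + 1, 2 = 2*1).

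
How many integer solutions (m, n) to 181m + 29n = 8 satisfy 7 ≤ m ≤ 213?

gcd(181, 29):
  181 = 6·29 + 7
  29 = 4·7 + 1
  7 = 7·1
so gcd(181, 29) = 1.
Back-substitute for Bézout coefficients:
  1 = 29 - 4·7
  ... = 181·(-4) + 29·(25)
Scale by 8: particular solution (-32, 200); reduce m mod 29: (26, -162).
General solution: m = 26 + 29t, n = -162 - 181t for integer t.
7 ≤ 26 + 29t ≤ 213 gives t ∈ [0, 6], which is 7 values.

7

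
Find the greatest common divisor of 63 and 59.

gcd(63, 59) = 1  (63 = 1×59 + 4, 59 = 14×4 + 3, 4 = 1×3 + 1, 3 = 3×1).

1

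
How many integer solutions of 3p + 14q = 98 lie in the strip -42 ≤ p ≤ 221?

19

gcd(14, 3):
  14 = 4*3 + 2
  3 = 1*2 + 1
  2 = 2*1
so gcd(14, 3) = 1.
Back-substitute for Bézout coefficients:
  1 = 3 - 1*2
  ... = 3*(5) + 14*(-1)
Scale by 98: particular solution (490, -98); reduce p mod 14: (0, 7).
General solution: p = 0 + 14t, q = 7 - 3t for integer t.
-42 ≤ 0 + 14t ≤ 221 gives t ∈ [-3, 15], which is 19 values.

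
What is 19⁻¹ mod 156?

115

gcd(156, 19):
  156 = 8×19 + 4
  19 = 4×4 + 3
  4 = 1×3 + 1
  3 = 3×1
so gcd(156, 19) = 1.
Back-substitute for Bézout coefficients:
  1 = 4 - 1×3
  ... = 19×(-41) + 156×(5)
So 19×-41 ≡ 1 (mod 156), and -41 mod 156 = 115.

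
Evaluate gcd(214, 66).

gcd(214, 66) = 2  (214 = 3·66 + 16, 66 = 4·16 + 2, 16 = 8·2).

2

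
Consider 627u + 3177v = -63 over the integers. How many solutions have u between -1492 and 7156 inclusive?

gcd(3177, 627) = 3  (3177 = 5*627 + 42, 627 = 14*42 + 39, 42 = 1*39 + 3, 39 = 13*3).
Back-substituting, 627*(-76) + 3177*(15) = 3.
Scale by -21: particular solution (1596, -315); reduce u mod 1059: (537, -106).
General solution: u = 537 + 1059t, v = -106 - 209t for integer t.
-1492 ≤ 537 + 1059t ≤ 7156 gives t ∈ [-1, 6], which is 8 values.

8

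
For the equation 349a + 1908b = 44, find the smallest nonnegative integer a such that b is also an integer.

104

gcd(1908, 349):
  1908 = 5*349 + 163
  349 = 2*163 + 23
  163 = 7*23 + 2
  23 = 11*2 + 1
  2 = 2*1
so gcd(1908, 349) = 1.
1 divides 44, so solutions exist.
Back-substitute for Bézout coefficients:
  1 = 23 - 11*2
  ... = 349*(913) + 1908*(-167)
Scale by 44/1 = 44: (a₀, b₀) = (40172, -7348).
General solution: a = 40172 + 1908t, b = -7348 - 349t for integer t.
a ≥ 0: smallest is 40172 mod 1908 = 104 (at t = -21), with b = -19.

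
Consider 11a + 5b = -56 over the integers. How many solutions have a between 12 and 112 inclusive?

gcd(11, 5) = 1.
By Bézout, 11*(1) + 5*(-2) = 1.
Particular solution: (4, -20).
General solution: a = 4 + 5t, b = -20 - 11t for integer t.
12 ≤ 4 + 5t ≤ 112 gives t ∈ [2, 21], which is 20 values.

20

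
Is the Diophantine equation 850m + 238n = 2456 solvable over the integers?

gcd(850, 238) = 34  (850 = 3·238 + 136, 238 = 1·136 + 102, 136 = 1·102 + 34, 102 = 3·34).
34 does not divide 2456 (remainder 8), so no integer solutions.

no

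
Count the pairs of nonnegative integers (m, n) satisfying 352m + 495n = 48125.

3

gcd(495, 352) = 11.
By Bézout, 352*(-7) + 495*(5) = 11.
One solution: (20, 83).
General: m = 20 + 45t, n = 83 - 32t.
m ≥ 0 ⇒ t ≥ 0; n ≥ 0 ⇒ t ≤ 2. So t ∈ [0, 2]: 3 solutions.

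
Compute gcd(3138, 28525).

1

gcd(28525, 3138):
  28525 = 9·3138 + 283
  3138 = 11·283 + 25
  283 = 11·25 + 8
  25 = 3·8 + 1
  8 = 8·1
so gcd(28525, 3138) = 1.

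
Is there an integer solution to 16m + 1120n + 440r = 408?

gcd(1120, 16) = 16  (1120 = 70·16).
gcd(16, 440) = 8.
8 divides 408, so integer solutions exist.

yes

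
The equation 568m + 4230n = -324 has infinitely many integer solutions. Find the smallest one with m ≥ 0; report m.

gcd(4230, 568):
  4230 = 7·568 + 254
  568 = 2·254 + 60
  254 = 4·60 + 14
  60 = 4·14 + 4
  14 = 3·4 + 2
  4 = 2·2
so gcd(4230, 568) = 2.
2 divides -324, so solutions exist.
Back-substitute for Bézout coefficients:
  2 = 14 - 3·4
  ... = 568·(-916) + 4230·(123)
Scale by -324/2 = -162: (m₀, n₀) = (148392, -19926).
General solution: m = 148392 + 2115t, n = -19926 - 284t for integer t.
m ≥ 0: smallest is 148392 mod 2115 = 342 (at t = -70), with n = -46.

342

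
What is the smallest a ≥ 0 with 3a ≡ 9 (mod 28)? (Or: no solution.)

gcd(28, 3) = 1.
1 divides 9, so solutions exist.
By Bézout, 3·(-9) + 28·(1) = 1.
So 3·(-9) ≡ 1 (mod 28); multiply by 9: a ≡ -81 (mod 28).
Smallest nonnegative: a = -81 mod 28 = 3.

3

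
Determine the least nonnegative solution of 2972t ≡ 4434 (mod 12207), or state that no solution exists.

gcd(12207, 2972) = 1.
1 divides 4434, so solutions exist.
By Bézout, 2972·(-2296) + 12207·(559) = 1.
So 2972·(-2296) ≡ 1 (mod 12207); multiply by 4434: t ≡ -10180464 (mod 12207).
Smallest nonnegative: t = -10180464 mod 12207 = 174.

174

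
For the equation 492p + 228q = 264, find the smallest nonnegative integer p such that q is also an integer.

gcd(492, 228) = 12.
12 divides 264, so solutions exist.
By Bézout, 492·(-6) + 228·(13) = 12.
Scale by 264/12 = 22: (p₀, q₀) = (-132, 286).
General solution: p = -132 + 19t, q = 286 - 41t for integer t.
p ≥ 0: smallest is -132 mod 19 = 1 (at t = 7), with q = -1.

1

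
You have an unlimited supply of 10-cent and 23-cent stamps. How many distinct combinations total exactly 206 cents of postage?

Need nonnegative integers with 10j + 23k = 206.
gcd(10, 23) = 1, and 10·(7) + 23·(-3) = 1.
So (j₀, k₀) = (1442, -618); general j = 1442 + 23t, k = -618 - 10t.
j ≥ 0 ⇒ t ≥ -62; k ≥ 0 ⇒ t ≤ -62. That's 1 value of t.

1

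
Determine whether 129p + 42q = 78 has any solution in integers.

gcd(129, 42) = 3  (129 = 3·42 + 3, 42 = 14·3).
3 divides 78, so integer solutions exist.

yes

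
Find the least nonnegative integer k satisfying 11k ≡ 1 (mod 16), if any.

gcd(16, 11) = 1  (16 = 1×11 + 5, 11 = 2×5 + 1, 5 = 5×1).
1 divides 1, so solutions exist.
Back-substituting, 11×(3) + 16×(-2) = 1.
So 11×(3) ≡ 1 (mod 16); multiply by 1: k ≡ 3 (mod 16).
Smallest nonnegative: k = 3 mod 16 = 3.

3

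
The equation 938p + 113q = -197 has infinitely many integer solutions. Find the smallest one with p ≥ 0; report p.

gcd(938, 113):
  938 = 8×113 + 34
  113 = 3×34 + 11
  34 = 3×11 + 1
  11 = 11×1
so gcd(938, 113) = 1.
1 divides -197, so solutions exist.
Back-substitute for Bézout coefficients:
  1 = 34 - 3×11
  ... = 938×(10) + 113×(-83)
Scale by -197/1 = -197: (p₀, q₀) = (-1970, 16351).
General solution: p = -1970 + 113t, q = 16351 - 938t for integer t.
p ≥ 0: smallest is -1970 mod 113 = 64 (at t = 18), with q = -533.

64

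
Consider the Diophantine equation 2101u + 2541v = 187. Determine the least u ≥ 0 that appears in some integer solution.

gcd(2541, 2101) = 11.
11 divides 187, so solutions exist.
By Bézout, 2101*(-52) + 2541*(43) = 11.
Scale by 187/11 = 17: (u₀, v₀) = (-884, 731).
General solution: u = -884 + 231t, v = 731 - 191t for integer t.
u ≥ 0: smallest is -884 mod 231 = 40 (at t = 4), with v = -33.

40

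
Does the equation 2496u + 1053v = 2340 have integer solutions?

gcd(2496, 1053) = 39.
39 divides 2340, so integer solutions exist.

yes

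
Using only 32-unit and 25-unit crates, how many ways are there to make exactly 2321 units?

3

Need nonnegative integers with 32j + 25k = 2321.
gcd(32, 25) = 1, and 32·(-7) + 25·(9) = 1.
So (j₀, k₀) = (-16247, 20889); general j = -16247 + 25t, k = 20889 - 32t.
j ≥ 0 ⇒ t ≥ 650; k ≥ 0 ⇒ t ≤ 652. That's 3 values of t.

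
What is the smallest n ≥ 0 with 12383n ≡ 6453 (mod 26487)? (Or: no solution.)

gcd(26487, 12383) = 1  (26487 = 2×12383 + 1721, 12383 = 7×1721 + 336, 1721 = 5×336 + 41, 336 = 8×41 + 8, 41 = 5×8 + 1, 8 = 8×1).
1 divides 6453, so solutions exist.
Back-substituting, 12383×(-3232) + 26487×(1511) = 1.
So 12383×(-3232) ≡ 1 (mod 26487); multiply by 6453: n ≡ -20856096 (mod 26487).
Smallest nonnegative: n = -20856096 mod 26487 = 15660.

15660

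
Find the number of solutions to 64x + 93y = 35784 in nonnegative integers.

gcd(93, 64) = 1  (93 = 1*64 + 29, 64 = 2*29 + 6, 29 = 4*6 + 5, 6 = 1*5 + 1, 5 = 5*1).
Back-substituting, 64*(16) + 93*(-11) = 1.
Scale by 35784: one solution is (572544, -393624). Reduce x mod 93: (36, 360).
General: x = 36 + 93t, y = 360 - 64t.
x ≥ 0 ⇒ t ≥ 0; y ≥ 0 ⇒ t ≤ 5. So t ∈ [0, 5]: 6 solutions.

6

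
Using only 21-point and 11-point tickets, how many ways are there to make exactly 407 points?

2

Need nonnegative integers with 21j + 11k = 407.
gcd(21, 11) = 1, and 21·(-1) + 11·(2) = 1.
So (j₀, k₀) = (-407, 814); general j = -407 + 11t, k = 814 - 21t.
j ≥ 0 ⇒ t ≥ 37; k ≥ 0 ⇒ t ≤ 38. That's 2 values of t.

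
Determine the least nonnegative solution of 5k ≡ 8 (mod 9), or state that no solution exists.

7

gcd(9, 5) = 1  (9 = 1×5 + 4, 5 = 1×4 + 1, 4 = 4×1).
1 divides 8, so solutions exist.
Back-substituting, 5×(2) + 9×(-1) = 1.
So 5×(2) ≡ 1 (mod 9); multiply by 8: k ≡ 16 (mod 9).
Smallest nonnegative: k = 16 mod 9 = 7.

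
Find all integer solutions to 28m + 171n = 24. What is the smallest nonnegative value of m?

gcd(171, 28):
  171 = 6*28 + 3
  28 = 9*3 + 1
  3 = 3*1
so gcd(171, 28) = 1.
1 divides 24, so solutions exist.
Back-substitute for Bézout coefficients:
  1 = 28 - 9*3
  ... = 28*(55) + 171*(-9)
Scale by 24/1 = 24: (m₀, n₀) = (1320, -216).
General solution: m = 1320 + 171t, n = -216 - 28t for integer t.
m ≥ 0: smallest is 1320 mod 171 = 123 (at t = -7), with n = -20.

123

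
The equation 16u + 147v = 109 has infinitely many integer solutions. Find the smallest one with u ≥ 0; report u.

gcd(147, 16):
  147 = 9×16 + 3
  16 = 5×3 + 1
  3 = 3×1
so gcd(147, 16) = 1.
1 divides 109, so solutions exist.
Back-substitute for Bézout coefficients:
  1 = 16 - 5×3
  ... = 16×(46) + 147×(-5)
Scale by 109/1 = 109: (u₀, v₀) = (5014, -545).
General solution: u = 5014 + 147t, v = -545 - 16t for integer t.
u ≥ 0: smallest is 5014 mod 147 = 16 (at t = -34), with v = -1.

16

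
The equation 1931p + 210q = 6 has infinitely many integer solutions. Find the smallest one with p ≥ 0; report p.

36

gcd(1931, 210):
  1931 = 9×210 + 41
  210 = 5×41 + 5
  41 = 8×5 + 1
  5 = 5×1
so gcd(1931, 210) = 1.
1 divides 6, so solutions exist.
Back-substitute for Bézout coefficients:
  1 = 41 - 8×5
  ... = 1931×(41) + 210×(-377)
Scale by 6/1 = 6: (p₀, q₀) = (246, -2262).
General solution: p = 246 + 210t, q = -2262 - 1931t for integer t.
p ≥ 0: smallest is 246 mod 210 = 36 (at t = -1), with q = -331.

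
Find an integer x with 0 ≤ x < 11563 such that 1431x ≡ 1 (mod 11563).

gcd(11563, 1431) = 1  (11563 = 8×1431 + 115, 1431 = 12×115 + 51, 115 = 2×51 + 13, 51 = 3×13 + 12, 13 = 1×12 + 1, 12 = 12×1).
Back-substituting, 1431×(-905) + 11563×(112) = 1.
So 1431×-905 ≡ 1 (mod 11563), and -905 mod 11563 = 10658.

10658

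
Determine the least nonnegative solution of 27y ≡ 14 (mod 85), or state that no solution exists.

32

gcd(85, 27) = 1  (85 = 3×27 + 4, 27 = 6×4 + 3, 4 = 1×3 + 1, 3 = 3×1).
1 divides 14, so solutions exist.
Back-substituting, 27×(-22) + 85×(7) = 1.
So 27×(-22) ≡ 1 (mod 85); multiply by 14: y ≡ -308 (mod 85).
Smallest nonnegative: y = -308 mod 85 = 32.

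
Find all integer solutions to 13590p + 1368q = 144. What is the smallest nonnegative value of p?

gcd(13590, 1368) = 18.
18 divides 144, so solutions exist.
By Bézout, 13590*(15) + 1368*(-149) = 18.
Scale by 144/18 = 8: (p₀, q₀) = (120, -1192).
General solution: p = 120 + 76t, q = -1192 - 755t for integer t.
p ≥ 0: smallest is 120 mod 76 = 44 (at t = -1), with q = -437.

44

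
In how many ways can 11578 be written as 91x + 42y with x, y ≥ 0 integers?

21

gcd(91, 42) = 7.
By Bézout, 91*(1) + 42*(-2) = 7.
One solution: (4, 267).
General: x = 4 + 6t, y = 267 - 13t.
x ≥ 0 ⇒ t ≥ 0; y ≥ 0 ⇒ t ≤ 20. So t ∈ [0, 20]: 21 solutions.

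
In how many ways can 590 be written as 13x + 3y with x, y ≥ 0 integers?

gcd(13, 3) = 1  (13 = 4×3 + 1, 3 = 3×1).
Back-substituting, 13×(1) + 3×(-4) = 1.
Scale by 590: one solution is (590, -2360). Reduce x mod 3: (2, 188).
General: x = 2 + 3t, y = 188 - 13t.
x ≥ 0 ⇒ t ≥ 0; y ≥ 0 ⇒ t ≤ 14. So t ∈ [0, 14]: 15 solutions.

15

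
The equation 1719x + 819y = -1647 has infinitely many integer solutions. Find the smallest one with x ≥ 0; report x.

10

gcd(1719, 819) = 9  (1719 = 2·819 + 81, 819 = 10·81 + 9, 81 = 9·9).
9 divides -1647, so solutions exist.
Back-substituting, 1719·(-10) + 819·(21) = 9.
Scale by -1647/9 = -183: (x₀, y₀) = (1830, -3843).
General solution: x = 1830 + 91t, y = -3843 - 191t for integer t.
x ≥ 0: smallest is 1830 mod 91 = 10 (at t = -20), with y = -23.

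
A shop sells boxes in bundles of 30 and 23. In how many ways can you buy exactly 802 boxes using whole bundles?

Need nonnegative integers with 30j + 23k = 802.
gcd(30, 23) = 1, and 30·(10) + 23·(-13) = 1.
So (j₀, k₀) = (8020, -10426); general j = 8020 + 23t, k = -10426 - 30t.
j ≥ 0 ⇒ t ≥ -348; k ≥ 0 ⇒ t ≤ -348. That's 1 value of t.

1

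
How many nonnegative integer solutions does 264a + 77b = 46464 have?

gcd(264, 77) = 11  (264 = 3·77 + 33, 77 = 2·33 + 11, 33 = 3·11).
Back-substituting, 264·(-2) + 77·(7) = 11.
Scale by 4224: one solution is (-8448, 29568). Reduce a mod 7: (1, 600).
General: a = 1 + 7t, b = 600 - 24t.
a ≥ 0 ⇒ t ≥ 0; b ≥ 0 ⇒ t ≤ 25. So t ∈ [0, 25]: 26 solutions.

26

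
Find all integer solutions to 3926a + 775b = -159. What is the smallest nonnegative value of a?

316

gcd(3926, 775):
  3926 = 5×775 + 51
  775 = 15×51 + 10
  51 = 5×10 + 1
  10 = 10×1
so gcd(3926, 775) = 1.
1 divides -159, so solutions exist.
Back-substitute for Bézout coefficients:
  1 = 51 - 5×10
  ... = 3926×(76) + 775×(-385)
Scale by -159/1 = -159: (a₀, b₀) = (-12084, 61215).
General solution: a = -12084 + 775t, b = 61215 - 3926t for integer t.
a ≥ 0: smallest is -12084 mod 775 = 316 (at t = 16), with b = -1601.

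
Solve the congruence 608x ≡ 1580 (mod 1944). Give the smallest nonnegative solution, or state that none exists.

no solution

gcd(1944, 608):
  1944 = 3×608 + 120
  608 = 5×120 + 8
  120 = 15×8
so gcd(1944, 608) = 8.
8 does not divide 1580, so the congruence has no solution.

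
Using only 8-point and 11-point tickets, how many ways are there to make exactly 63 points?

1

Need nonnegative integers with 8j + 11k = 63.
gcd(8, 11) = 1, and 8·(-4) + 11·(3) = 1.
So (j₀, k₀) = (-252, 189); general j = -252 + 11t, k = 189 - 8t.
j ≥ 0 ⇒ t ≥ 23; k ≥ 0 ⇒ t ≤ 23. That's 1 value of t.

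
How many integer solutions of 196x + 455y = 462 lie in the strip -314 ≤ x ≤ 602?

14

gcd(455, 196):
  455 = 2*196 + 63
  196 = 3*63 + 7
  63 = 9*7
so gcd(455, 196) = 7.
Back-substitute for Bézout coefficients:
  7 = 196 - 3*63
  ... = 196*(7) + 455*(-3)
Scale by 66: particular solution (462, -198); reduce x mod 65: (7, -2).
General solution: x = 7 + 65t, y = -2 - 28t for integer t.
-314 ≤ 7 + 65t ≤ 602 gives t ∈ [-4, 9], which is 14 values.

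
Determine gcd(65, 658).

gcd(658, 65):
  658 = 10×65 + 8
  65 = 8×8 + 1
  8 = 8×1
so gcd(658, 65) = 1.

1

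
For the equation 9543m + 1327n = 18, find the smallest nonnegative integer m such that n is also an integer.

gcd(9543, 1327) = 1  (9543 = 7×1327 + 254, 1327 = 5×254 + 57, 254 = 4×57 + 26, 57 = 2×26 + 5, 26 = 5×5 + 1, 5 = 5×1).
1 divides 18, so solutions exist.
Back-substituting, 9543×(256) + 1327×(-1841) = 1.
Scale by 18/1 = 18: (m₀, n₀) = (4608, -33138).
General solution: m = 4608 + 1327t, n = -33138 - 9543t for integer t.
m ≥ 0: smallest is 4608 mod 1327 = 627 (at t = -3), with n = -4509.

627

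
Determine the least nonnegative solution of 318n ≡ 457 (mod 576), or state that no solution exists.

gcd(576, 318) = 6.
6 does not divide 457, so the congruence has no solution.

no solution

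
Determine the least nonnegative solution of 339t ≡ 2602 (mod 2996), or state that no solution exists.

gcd(2996, 339):
  2996 = 8·339 + 284
  339 = 1·284 + 55
  284 = 5·55 + 9
  55 = 6·9 + 1
  9 = 9·1
so gcd(2996, 339) = 1.
1 divides 2602, so solutions exist.
Back-substitute for Bézout coefficients:
  1 = 55 - 6·9
  ... = 339·(327) + 2996·(-37)
So 339·(327) ≡ 1 (mod 2996); multiply by 2602: t ≡ 850854 (mod 2996).
Smallest nonnegative: t = 850854 mod 2996 = 2986.

2986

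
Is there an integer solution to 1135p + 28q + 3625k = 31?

yes

gcd(1135, 28) = 1.
gcd(1, 3625) = 1.
1 divides 31, so integer solutions exist.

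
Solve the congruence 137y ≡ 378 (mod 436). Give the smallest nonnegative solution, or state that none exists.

gcd(436, 137) = 1  (436 = 3*137 + 25, 137 = 5*25 + 12, 25 = 2*12 + 1, 12 = 12*1).
1 divides 378, so solutions exist.
Back-substituting, 137*(-35) + 436*(11) = 1.
So 137*(-35) ≡ 1 (mod 436); multiply by 378: y ≡ -13230 (mod 436).
Smallest nonnegative: y = -13230 mod 436 = 286.

286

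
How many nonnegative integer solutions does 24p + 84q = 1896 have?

gcd(84, 24) = 12.
By Bézout, 24*(-3) + 84*(1) = 12.
One solution: (2, 22).
General: p = 2 + 7t, q = 22 - 2t.
p ≥ 0 ⇒ t ≥ 0; q ≥ 0 ⇒ t ≤ 11. So t ∈ [0, 11]: 12 solutions.

12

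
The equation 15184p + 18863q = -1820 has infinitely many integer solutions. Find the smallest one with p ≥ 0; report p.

gcd(18863, 15184):
  18863 = 1×15184 + 3679
  15184 = 4×3679 + 468
  3679 = 7×468 + 403
  468 = 1×403 + 65
  403 = 6×65 + 13
  65 = 5×13
so gcd(18863, 15184) = 13.
13 divides -1820, so solutions exist.
Back-substitute for Bézout coefficients:
  13 = 403 - 6×65
  ... = 15184×(-282) + 18863×(227)
Scale by -1820/13 = -140: (p₀, q₀) = (39480, -31780).
General solution: p = 39480 + 1451t, q = -31780 - 1168t for integer t.
p ≥ 0: smallest is 39480 mod 1451 = 303 (at t = -27), with q = -244.

303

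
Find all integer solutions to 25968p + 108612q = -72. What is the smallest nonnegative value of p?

7470

gcd(108612, 25968) = 12.
12 divides -72, so solutions exist.
By Bézout, 25968×(-4262) + 108612×(1019) = 12.
Scale by -72/12 = -6: (p₀, q₀) = (25572, -6114).
General solution: p = 25572 + 9051t, q = -6114 - 2164t for integer t.
p ≥ 0: smallest is 25572 mod 9051 = 7470 (at t = -2), with q = -1786.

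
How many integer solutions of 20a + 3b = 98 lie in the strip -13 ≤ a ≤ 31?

15

gcd(20, 3) = 1.
By Bézout, 20*(-1) + 3*(7) = 1.
Particular solution: (1, 26).
General solution: a = 1 + 3t, b = 26 - 20t for integer t.
-13 ≤ 1 + 3t ≤ 31 gives t ∈ [-4, 10], which is 15 values.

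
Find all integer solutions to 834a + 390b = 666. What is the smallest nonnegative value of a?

gcd(834, 390):
  834 = 2×390 + 54
  390 = 7×54 + 12
  54 = 4×12 + 6
  12 = 2×6
so gcd(834, 390) = 6.
6 divides 666, so solutions exist.
Back-substitute for Bézout coefficients:
  6 = 54 - 4×12
  ... = 834×(29) + 390×(-62)
Scale by 666/6 = 111: (a₀, b₀) = (3219, -6882).
General solution: a = 3219 + 65t, b = -6882 - 139t for integer t.
a ≥ 0: smallest is 3219 mod 65 = 34 (at t = -49), with b = -71.

34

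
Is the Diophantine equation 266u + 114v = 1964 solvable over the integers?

gcd(266, 114) = 38.
38 does not divide 1964 (remainder 26), so no integer solutions.

no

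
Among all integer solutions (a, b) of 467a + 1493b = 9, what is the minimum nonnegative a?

1087

gcd(1493, 467):
  1493 = 3×467 + 92
  467 = 5×92 + 7
  92 = 13×7 + 1
  7 = 7×1
so gcd(1493, 467) = 1.
1 divides 9, so solutions exist.
Back-substitute for Bézout coefficients:
  1 = 92 - 13×7
  ... = 467×(-211) + 1493×(66)
Scale by 9/1 = 9: (a₀, b₀) = (-1899, 594).
General solution: a = -1899 + 1493t, b = 594 - 467t for integer t.
a ≥ 0: smallest is -1899 mod 1493 = 1087 (at t = 2), with b = -340.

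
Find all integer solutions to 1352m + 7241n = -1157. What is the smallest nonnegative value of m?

gcd(7241, 1352):
  7241 = 5·1352 + 481
  1352 = 2·481 + 390
  481 = 1·390 + 91
  390 = 4·91 + 26
  91 = 3·26 + 13
  26 = 2·13
so gcd(7241, 1352) = 13.
13 divides -1157, so solutions exist.
Back-substitute for Bézout coefficients:
  13 = 91 - 3·26
  ... = 1352·(-241) + 7241·(45)
Scale by -1157/13 = -89: (m₀, n₀) = (21449, -4005).
General solution: m = 21449 + 557t, n = -4005 - 104t for integer t.
m ≥ 0: smallest is 21449 mod 557 = 283 (at t = -38), with n = -53.

283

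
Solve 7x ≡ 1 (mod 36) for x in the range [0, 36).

31

gcd(36, 7) = 1.
By Bézout, 7·(-5) + 36·(1) = 1.
So 7·-5 ≡ 1 (mod 36), and -5 mod 36 = 31.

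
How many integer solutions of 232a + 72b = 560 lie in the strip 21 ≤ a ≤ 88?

gcd(232, 72) = 8.
By Bézout, 232*(-4) + 72*(13) = 8.
Particular solution: (8, -18).
General solution: a = 8 + 9t, b = -18 - 29t for integer t.
21 ≤ 8 + 9t ≤ 88 gives t ∈ [2, 8], which is 7 values.

7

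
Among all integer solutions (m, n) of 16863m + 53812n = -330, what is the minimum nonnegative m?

3590

gcd(53812, 16863) = 11.
11 divides -330, so solutions exist.
By Bézout, 16863×(-935) + 53812×(293) = 11.
Scale by -330/11 = -30: (m₀, n₀) = (28050, -8790).
General solution: m = 28050 + 4892t, n = -8790 - 1533t for integer t.
m ≥ 0: smallest is 28050 mod 4892 = 3590 (at t = -5), with n = -1125.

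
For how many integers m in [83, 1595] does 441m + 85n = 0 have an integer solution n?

gcd(441, 85) = 1.
By Bézout, 441*(16) + 85*(-83) = 1.
Particular solution: (0, 0).
General solution: m = 0 + 85t, n = 0 - 441t for integer t.
83 ≤ 0 + 85t ≤ 1595 gives t ∈ [1, 18], which is 18 values.

18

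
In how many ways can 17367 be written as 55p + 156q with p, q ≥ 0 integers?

2

gcd(156, 55) = 1  (156 = 2*55 + 46, 55 = 1*46 + 9, 46 = 5*9 + 1, 9 = 9*1).
Back-substituting, 55*(-17) + 156*(6) = 1.
Scale by 17367: one solution is (-295239, 104202). Reduce p mod 156: (69, 87).
General: p = 69 + 156t, q = 87 - 55t.
p ≥ 0 ⇒ t ≥ 0; q ≥ 0 ⇒ t ≤ 1. So t ∈ [0, 1]: 2 solutions.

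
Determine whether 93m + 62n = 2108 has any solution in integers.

gcd(93, 62) = 31  (93 = 1·62 + 31, 62 = 2·31).
31 divides 2108, so integer solutions exist.

yes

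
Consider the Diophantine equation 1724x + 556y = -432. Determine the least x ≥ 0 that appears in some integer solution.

32

gcd(1724, 556):
  1724 = 3·556 + 56
  556 = 9·56 + 52
  56 = 1·52 + 4
  52 = 13·4
so gcd(1724, 556) = 4.
4 divides -432, so solutions exist.
Back-substitute for Bézout coefficients:
  4 = 56 - 1·52
  ... = 1724·(10) + 556·(-31)
Scale by -432/4 = -108: (x₀, y₀) = (-1080, 3348).
General solution: x = -1080 + 139t, y = 3348 - 431t for integer t.
x ≥ 0: smallest is -1080 mod 139 = 32 (at t = 8), with y = -100.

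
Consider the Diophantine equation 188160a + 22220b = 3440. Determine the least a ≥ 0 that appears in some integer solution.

402

gcd(188160, 22220) = 20  (188160 = 8×22220 + 10400, 22220 = 2×10400 + 1420, 10400 = 7×1420 + 460, 1420 = 3×460 + 40, 460 = 11×40 + 20, 40 = 2×20).
20 divides 3440, so solutions exist.
Back-substituting, 188160×(532) + 22220×(-4505) = 20.
Scale by 3440/20 = 172: (a₀, b₀) = (91504, -774860).
General solution: a = 91504 + 1111t, b = -774860 - 9408t for integer t.
a ≥ 0: smallest is 91504 mod 1111 = 402 (at t = -82), with b = -3404.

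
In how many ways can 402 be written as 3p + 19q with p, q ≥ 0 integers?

gcd(19, 3) = 1.
By Bézout, 3*(-6) + 19*(1) = 1.
One solution: (1, 21).
General: p = 1 + 19t, q = 21 - 3t.
p ≥ 0 ⇒ t ≥ 0; q ≥ 0 ⇒ t ≤ 7. So t ∈ [0, 7]: 8 solutions.

8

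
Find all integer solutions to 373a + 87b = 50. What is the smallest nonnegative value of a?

gcd(373, 87) = 1.
1 divides 50, so solutions exist.
By Bézout, 373*(7) + 87*(-30) = 1.
Scale by 50/1 = 50: (a₀, b₀) = (350, -1500).
General solution: a = 350 + 87t, b = -1500 - 373t for integer t.
a ≥ 0: smallest is 350 mod 87 = 2 (at t = -4), with b = -8.

2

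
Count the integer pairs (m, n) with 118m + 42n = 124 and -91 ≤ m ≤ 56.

gcd(118, 42) = 2  (118 = 2*42 + 34, 42 = 1*34 + 8, 34 = 4*8 + 2, 8 = 4*2).
Back-substituting, 118*(5) + 42*(-14) = 2.
Scale by 62: particular solution (310, -868); reduce m mod 21: (16, -42).
General solution: m = 16 + 21t, n = -42 - 59t for integer t.
-91 ≤ 16 + 21t ≤ 56 gives t ∈ [-5, 1], which is 7 values.

7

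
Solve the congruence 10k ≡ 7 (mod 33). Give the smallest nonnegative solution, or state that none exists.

4

gcd(33, 10) = 1  (33 = 3·10 + 3, 10 = 3·3 + 1, 3 = 3·1).
1 divides 7, so solutions exist.
Back-substituting, 10·(10) + 33·(-3) = 1.
So 10·(10) ≡ 1 (mod 33); multiply by 7: k ≡ 70 (mod 33).
Smallest nonnegative: k = 70 mod 33 = 4.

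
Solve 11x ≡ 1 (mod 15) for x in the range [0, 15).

gcd(15, 11):
  15 = 1×11 + 4
  11 = 2×4 + 3
  4 = 1×3 + 1
  3 = 3×1
so gcd(15, 11) = 1.
Back-substitute for Bézout coefficients:
  1 = 4 - 1×3
  ... = 11×(-4) + 15×(3)
So 11×-4 ≡ 1 (mod 15), and -4 mod 15 = 11.

11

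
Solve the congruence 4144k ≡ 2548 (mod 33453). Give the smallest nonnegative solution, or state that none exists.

gcd(33453, 4144):
  33453 = 8·4144 + 301
  4144 = 13·301 + 231
  301 = 1·231 + 70
  231 = 3·70 + 21
  70 = 3·21 + 7
  21 = 3·7
so gcd(33453, 4144) = 7.
7 divides 2548, so solutions exist.
Back-substitute for Bézout coefficients:
  7 = 70 - 3·21
  ... = 4144·(-1445) + 33453·(179)
So 4144·(-1445) ≡ 7 (mod 33453); multiply by 364: k ≡ -525980 (mod 4779).
Smallest nonnegative: k = -525980 mod 4779 = 4489.

4489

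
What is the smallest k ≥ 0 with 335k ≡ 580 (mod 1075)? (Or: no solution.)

98

gcd(1075, 335):
  1075 = 3·335 + 70
  335 = 4·70 + 55
  70 = 1·55 + 15
  55 = 3·15 + 10
  15 = 1·10 + 5
  10 = 2·5
so gcd(1075, 335) = 5.
5 divides 580, so solutions exist.
Back-substitute for Bézout coefficients:
  5 = 15 - 1·10
  ... = 335·(-77) + 1075·(24)
So 335·(-77) ≡ 5 (mod 1075); multiply by 116: k ≡ -8932 (mod 215).
Smallest nonnegative: k = -8932 mod 215 = 98.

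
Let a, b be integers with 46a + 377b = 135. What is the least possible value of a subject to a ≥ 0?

257

gcd(377, 46) = 1  (377 = 8×46 + 9, 46 = 5×9 + 1, 9 = 9×1).
1 divides 135, so solutions exist.
Back-substituting, 46×(41) + 377×(-5) = 1.
Scale by 135/1 = 135: (a₀, b₀) = (5535, -675).
General solution: a = 5535 + 377t, b = -675 - 46t for integer t.
a ≥ 0: smallest is 5535 mod 377 = 257 (at t = -14), with b = -31.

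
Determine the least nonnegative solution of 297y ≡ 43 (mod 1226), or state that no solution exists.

gcd(1226, 297) = 1.
1 divides 43, so solutions exist.
By Bézout, 297*(-355) + 1226*(86) = 1.
So 297*(-355) ≡ 1 (mod 1226); multiply by 43: y ≡ -15265 (mod 1226).
Smallest nonnegative: y = -15265 mod 1226 = 673.

673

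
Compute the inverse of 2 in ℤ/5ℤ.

3

gcd(5, 2) = 1  (5 = 2·2 + 1, 2 = 2·1).
Back-substituting, 2·(-2) + 5·(1) = 1.
So 2·-2 ≡ 1 (mod 5), and -2 mod 5 = 3.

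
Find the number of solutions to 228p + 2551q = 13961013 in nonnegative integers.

gcd(2551, 228) = 1  (2551 = 11×228 + 43, 228 = 5×43 + 13, 43 = 3×13 + 4, 13 = 3×4 + 1, 4 = 4×1).
Back-substituting, 228×(593) + 2551×(-53) = 1.
Scale by 13961013: one solution is (8278880709, -739933689). Reduce p mod 2551: (512, 5427).
General: p = 512 + 2551t, q = 5427 - 228t.
p ≥ 0 ⇒ t ≥ 0; q ≥ 0 ⇒ t ≤ 23. So t ∈ [0, 23]: 24 solutions.

24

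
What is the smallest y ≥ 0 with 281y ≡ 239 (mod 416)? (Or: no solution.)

103

gcd(416, 281) = 1  (416 = 1·281 + 135, 281 = 2·135 + 11, 135 = 12·11 + 3, 11 = 3·3 + 2, 3 = 1·2 + 1, 2 = 2·1).
1 divides 239, so solutions exist.
Back-substituting, 281·(-151) + 416·(102) = 1.
So 281·(-151) ≡ 1 (mod 416); multiply by 239: y ≡ -36089 (mod 416).
Smallest nonnegative: y = -36089 mod 416 = 103.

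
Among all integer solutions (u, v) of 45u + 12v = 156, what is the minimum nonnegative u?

0

gcd(45, 12) = 3  (45 = 3*12 + 9, 12 = 1*9 + 3, 9 = 3*3).
3 divides 156, so solutions exist.
Back-substituting, 45*(-1) + 12*(4) = 3.
Scale by 156/3 = 52: (u₀, v₀) = (-52, 208).
General solution: u = -52 + 4t, v = 208 - 15t for integer t.
u ≥ 0: smallest is -52 mod 4 = 0 (at t = 13), with v = 13.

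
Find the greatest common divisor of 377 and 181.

1

gcd(377, 181):
  377 = 2×181 + 15
  181 = 12×15 + 1
  15 = 15×1
so gcd(377, 181) = 1.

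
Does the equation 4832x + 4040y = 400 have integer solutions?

yes

gcd(4832, 4040) = 8  (4832 = 1*4040 + 792, 4040 = 5*792 + 80, 792 = 9*80 + 72, 80 = 1*72 + 8, 72 = 9*8).
8 divides 400, so integer solutions exist.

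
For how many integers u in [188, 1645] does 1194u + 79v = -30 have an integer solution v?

gcd(1194, 79) = 1.
By Bézout, 1194*(-35) + 79*(529) = 1.
Particular solution: (23, -348).
General solution: u = 23 + 79t, v = -348 - 1194t for integer t.
188 ≤ 23 + 79t ≤ 1645 gives t ∈ [3, 20], which is 18 values.

18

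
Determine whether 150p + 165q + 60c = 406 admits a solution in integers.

gcd(165, 150) = 15.
gcd(15, 60) = 15.
15 does not divide 406 (remainder 1), so no integer solutions.

no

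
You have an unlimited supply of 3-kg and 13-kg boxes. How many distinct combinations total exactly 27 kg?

1

Need nonnegative integers with 3j + 13k = 27.
gcd(3, 13) = 1, and 3·(-4) + 13·(1) = 1.
So (j₀, k₀) = (-108, 27); general j = -108 + 13t, k = 27 - 3t.
j ≥ 0 ⇒ t ≥ 9; k ≥ 0 ⇒ t ≤ 9. That's 1 value of t.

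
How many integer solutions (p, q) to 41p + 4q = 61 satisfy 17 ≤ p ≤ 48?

gcd(41, 4) = 1  (41 = 10×4 + 1, 4 = 4×1).
Back-substituting, 41×(1) + 4×(-10) = 1.
Scale by 61: particular solution (61, -610); reduce p mod 4: (1, 5).
General solution: p = 1 + 4t, q = 5 - 41t for integer t.
17 ≤ 1 + 4t ≤ 48 gives t ∈ [4, 11], which is 8 values.

8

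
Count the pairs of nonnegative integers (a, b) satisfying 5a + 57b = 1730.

gcd(57, 5) = 1  (57 = 11*5 + 2, 5 = 2*2 + 1, 2 = 2*1).
Back-substituting, 5*(23) + 57*(-2) = 1.
Scale by 1730: one solution is (39790, -3460). Reduce a mod 57: (4, 30).
General: a = 4 + 57t, b = 30 - 5t.
a ≥ 0 ⇒ t ≥ 0; b ≥ 0 ⇒ t ≤ 6. So t ∈ [0, 6]: 7 solutions.

7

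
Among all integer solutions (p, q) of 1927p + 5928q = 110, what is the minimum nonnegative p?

gcd(5928, 1927) = 1.
1 divides 110, so solutions exist.
By Bézout, 1927×(1855) + 5928×(-603) = 1.
Scale by 110/1 = 110: (p₀, q₀) = (204050, -66330).
General solution: p = 204050 + 5928t, q = -66330 - 1927t for integer t.
p ≥ 0: smallest is 204050 mod 5928 = 2498 (at t = -34), with q = -812.

2498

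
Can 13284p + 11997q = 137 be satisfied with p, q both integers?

no

gcd(13284, 11997):
  13284 = 1*11997 + 1287
  11997 = 9*1287 + 414
  1287 = 3*414 + 45
  414 = 9*45 + 9
  45 = 5*9
so gcd(13284, 11997) = 9.
9 does not divide 137 (remainder 2), so no integer solutions.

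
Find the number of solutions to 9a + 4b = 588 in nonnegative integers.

17

gcd(9, 4) = 1  (9 = 2×4 + 1, 4 = 4×1).
Back-substituting, 9×(1) + 4×(-2) = 1.
Scale by 588: one solution is (588, -1176). Reduce a mod 4: (0, 147).
General: a = 0 + 4t, b = 147 - 9t.
a ≥ 0 ⇒ t ≥ 0; b ≥ 0 ⇒ t ≤ 16. So t ∈ [0, 16]: 17 solutions.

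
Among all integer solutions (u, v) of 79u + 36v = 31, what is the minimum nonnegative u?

gcd(79, 36) = 1.
1 divides 31, so solutions exist.
By Bézout, 79×(-5) + 36×(11) = 1.
Scale by 31/1 = 31: (u₀, v₀) = (-155, 341).
General solution: u = -155 + 36t, v = 341 - 79t for integer t.
u ≥ 0: smallest is -155 mod 36 = 25 (at t = 5), with v = -54.

25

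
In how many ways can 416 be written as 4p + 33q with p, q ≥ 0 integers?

4

gcd(33, 4) = 1  (33 = 8*4 + 1, 4 = 4*1).
Back-substituting, 4*(-8) + 33*(1) = 1.
Scale by 416: one solution is (-3328, 416). Reduce p mod 33: (5, 12).
General: p = 5 + 33t, q = 12 - 4t.
p ≥ 0 ⇒ t ≥ 0; q ≥ 0 ⇒ t ≤ 3. So t ∈ [0, 3]: 4 solutions.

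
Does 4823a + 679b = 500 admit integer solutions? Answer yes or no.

no

gcd(4823, 679) = 7  (4823 = 7·679 + 70, 679 = 9·70 + 49, 70 = 1·49 + 21, 49 = 2·21 + 7, 21 = 3·7).
7 does not divide 500 (remainder 3), so no integer solutions.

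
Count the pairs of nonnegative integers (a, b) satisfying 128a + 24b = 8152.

gcd(128, 24) = 8.
By Bézout, 128·(1) + 24·(-5) = 8.
One solution: (2, 329).
General: a = 2 + 3t, b = 329 - 16t.
a ≥ 0 ⇒ t ≥ 0; b ≥ 0 ⇒ t ≤ 20. So t ∈ [0, 20]: 21 solutions.

21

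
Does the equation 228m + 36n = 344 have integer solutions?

gcd(228, 36) = 12  (228 = 6·36 + 12, 36 = 3·12).
12 does not divide 344 (remainder 8), so no integer solutions.

no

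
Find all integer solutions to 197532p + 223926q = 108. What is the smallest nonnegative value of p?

gcd(223926, 197532) = 6.
6 divides 108, so solutions exist.
By Bézout, 197532·(-2647) + 223926·(2335) = 6.
Scale by 108/6 = 18: (p₀, q₀) = (-47646, 42030).
General solution: p = -47646 + 37321t, q = 42030 - 32922t for integer t.
p ≥ 0: smallest is -47646 mod 37321 = 26996 (at t = 2), with q = -23814.

26996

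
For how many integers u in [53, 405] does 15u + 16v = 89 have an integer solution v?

gcd(16, 15):
  16 = 1×15 + 1
  15 = 15×1
so gcd(16, 15) = 1.
Back-substitute for Bézout coefficients:
  1 = 16 - 1×15
  ... = 15×(-1) + 16×(1)
Scale by 89: particular solution (-89, 89); reduce u mod 16: (7, -1).
General solution: u = 7 + 16t, v = -1 - 15t for integer t.
53 ≤ 7 + 16t ≤ 405 gives t ∈ [3, 24], which is 22 values.

22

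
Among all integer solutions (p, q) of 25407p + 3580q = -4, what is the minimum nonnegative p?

gcd(25407, 3580) = 1.
1 divides -4, so solutions exist.
By Bézout, 25407·(423) + 3580·(-3002) = 1.
Scale by -4/1 = -4: (p₀, q₀) = (-1692, 12008).
General solution: p = -1692 + 3580t, q = 12008 - 25407t for integer t.
p ≥ 0: smallest is -1692 mod 3580 = 1888 (at t = 1), with q = -13399.

1888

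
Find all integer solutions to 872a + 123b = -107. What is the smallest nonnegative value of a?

gcd(872, 123) = 1  (872 = 7×123 + 11, 123 = 11×11 + 2, 11 = 5×2 + 1, 2 = 2×1).
1 divides -107, so solutions exist.
Back-substituting, 872×(56) + 123×(-397) = 1.
Scale by -107/1 = -107: (a₀, b₀) = (-5992, 42479).
General solution: a = -5992 + 123t, b = 42479 - 872t for integer t.
a ≥ 0: smallest is -5992 mod 123 = 35 (at t = 49), with b = -249.

35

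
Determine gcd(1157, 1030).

1

gcd(1157, 1030) = 1  (1157 = 1*1030 + 127, 1030 = 8*127 + 14, 127 = 9*14 + 1, 14 = 14*1).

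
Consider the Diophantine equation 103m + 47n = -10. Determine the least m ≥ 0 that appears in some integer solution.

gcd(103, 47) = 1  (103 = 2·47 + 9, 47 = 5·9 + 2, 9 = 4·2 + 1, 2 = 2·1).
1 divides -10, so solutions exist.
Back-substituting, 103·(21) + 47·(-46) = 1.
Scale by -10/1 = -10: (m₀, n₀) = (-210, 460).
General solution: m = -210 + 47t, n = 460 - 103t for integer t.
m ≥ 0: smallest is -210 mod 47 = 25 (at t = 5), with n = -55.

25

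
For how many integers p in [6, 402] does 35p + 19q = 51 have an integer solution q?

gcd(35, 19) = 1  (35 = 1*19 + 16, 19 = 1*16 + 3, 16 = 5*3 + 1, 3 = 3*1).
Back-substituting, 35*(6) + 19*(-11) = 1.
Scale by 51: particular solution (306, -561); reduce p mod 19: (2, -1).
General solution: p = 2 + 19t, q = -1 - 35t for integer t.
6 ≤ 2 + 19t ≤ 402 gives t ∈ [1, 21], which is 21 values.

21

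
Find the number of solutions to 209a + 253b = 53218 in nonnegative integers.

11

gcd(253, 209):
  253 = 1*209 + 44
  209 = 4*44 + 33
  44 = 1*33 + 11
  33 = 3*11
so gcd(253, 209) = 11.
Back-substitute for Bézout coefficients:
  11 = 44 - 1*33
  ... = 209*(-6) + 253*(5)
Scale by 4838: one solution is (-29028, 24190). Reduce a mod 23: (21, 193).
General: a = 21 + 23t, b = 193 - 19t.
a ≥ 0 ⇒ t ≥ 0; b ≥ 0 ⇒ t ≤ 10. So t ∈ [0, 10]: 11 solutions.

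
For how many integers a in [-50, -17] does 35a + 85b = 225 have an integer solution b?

2

gcd(85, 35) = 5  (85 = 2×35 + 15, 35 = 2×15 + 5, 15 = 3×5).
Back-substituting, 35×(5) + 85×(-2) = 5.
Scale by 45: particular solution (225, -90); reduce a mod 17: (4, 1).
General solution: a = 4 + 17t, b = 1 - 7t for integer t.
-50 ≤ 4 + 17t ≤ -17 gives t ∈ [-3, -2], which is 2 values.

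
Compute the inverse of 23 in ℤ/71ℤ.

34

gcd(71, 23) = 1.
By Bézout, 23*(34) + 71*(-11) = 1.
So 23*34 ≡ 1 (mod 71), and 34 mod 71 = 34.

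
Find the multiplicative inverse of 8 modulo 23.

gcd(23, 8) = 1  (23 = 2×8 + 7, 8 = 1×7 + 1, 7 = 7×1).
Back-substituting, 8×(3) + 23×(-1) = 1.
So 8×3 ≡ 1 (mod 23), and 3 mod 23 = 3.

3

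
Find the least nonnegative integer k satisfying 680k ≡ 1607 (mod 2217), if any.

1075

gcd(2217, 680):
  2217 = 3×680 + 177
  680 = 3×177 + 149
  177 = 1×149 + 28
  149 = 5×28 + 9
  28 = 3×9 + 1
  9 = 9×1
so gcd(2217, 680) = 1.
1 divides 1607, so solutions exist.
Back-substitute for Bézout coefficients:
  1 = 28 - 3×9
  ... = 680×(-238) + 2217×(73)
So 680×(-238) ≡ 1 (mod 2217); multiply by 1607: k ≡ -382466 (mod 2217).
Smallest nonnegative: k = -382466 mod 2217 = 1075.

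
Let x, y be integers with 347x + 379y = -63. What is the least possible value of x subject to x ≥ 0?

227

gcd(379, 347):
  379 = 1*347 + 32
  347 = 10*32 + 27
  32 = 1*27 + 5
  27 = 5*5 + 2
  5 = 2*2 + 1
  2 = 2*1
so gcd(379, 347) = 1.
1 divides -63, so solutions exist.
Back-substitute for Bézout coefficients:
  1 = 5 - 2*2
  ... = 347*(-154) + 379*(141)
Scale by -63/1 = -63: (x₀, y₀) = (9702, -8883).
General solution: x = 9702 + 379t, y = -8883 - 347t for integer t.
x ≥ 0: smallest is 9702 mod 379 = 227 (at t = -25), with y = -208.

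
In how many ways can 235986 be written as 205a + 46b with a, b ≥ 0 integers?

25

gcd(205, 46):
  205 = 4·46 + 21
  46 = 2·21 + 4
  21 = 5·4 + 1
  4 = 4·1
so gcd(205, 46) = 1.
Back-substitute for Bézout coefficients:
  1 = 21 - 5·4
  ... = 205·(11) + 46·(-49)
Scale by 235986: one solution is (2595846, -11563314). Reduce a mod 46: (20, 5041).
General: a = 20 + 46t, b = 5041 - 205t.
a ≥ 0 ⇒ t ≥ 0; b ≥ 0 ⇒ t ≤ 24. So t ∈ [0, 24]: 25 solutions.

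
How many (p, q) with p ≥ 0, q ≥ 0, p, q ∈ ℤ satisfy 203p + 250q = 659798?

gcd(250, 203) = 1.
By Bézout, 203·(117) + 250·(-95) = 1.
One solution: (116, 2545).
General: p = 116 + 250t, q = 2545 - 203t.
p ≥ 0 ⇒ t ≥ 0; q ≥ 0 ⇒ t ≤ 12. So t ∈ [0, 12]: 13 solutions.

13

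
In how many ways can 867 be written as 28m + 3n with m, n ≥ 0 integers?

gcd(28, 3) = 1.
By Bézout, 28·(1) + 3·(-9) = 1.
One solution: (0, 289).
General: m = 0 + 3t, n = 289 - 28t.
m ≥ 0 ⇒ t ≥ 0; n ≥ 0 ⇒ t ≤ 10. So t ∈ [0, 10]: 11 solutions.

11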